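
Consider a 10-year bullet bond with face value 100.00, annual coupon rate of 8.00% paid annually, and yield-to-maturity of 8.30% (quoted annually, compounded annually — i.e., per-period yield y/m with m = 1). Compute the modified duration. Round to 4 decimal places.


Coupon per period c = face * coupon_rate / m = 8.000000
Periods per year m = 1; per-period yield y/m = 0.083000
Number of cashflows N = 10
Cashflows (t years, CF_t, discount factor 1/(1+y/m)^(m*t), PV):
  t = 1.0000: CF_t = 8.000000, DF = 0.923361, PV = 7.386888
  t = 2.0000: CF_t = 8.000000, DF = 0.852596, PV = 6.820765
  t = 3.0000: CF_t = 8.000000, DF = 0.787254, PV = 6.298028
  t = 4.0000: CF_t = 8.000000, DF = 0.726919, PV = 5.815354
  t = 5.0000: CF_t = 8.000000, DF = 0.671209, PV = 5.369671
  t = 6.0000: CF_t = 8.000000, DF = 0.619768, PV = 4.958145
  t = 7.0000: CF_t = 8.000000, DF = 0.572270, PV = 4.578158
  t = 8.0000: CF_t = 8.000000, DF = 0.528412, PV = 4.227293
  t = 9.0000: CF_t = 8.000000, DF = 0.487915, PV = 3.903317
  t = 10.0000: CF_t = 108.000000, DF = 0.450521, PV = 48.656312
Price P = sum_t PV_t = 98.013933
First compute Macaulay numerator sum_t t * PV_t:
  t * PV_t at t = 1.0000: 7.386888
  t * PV_t at t = 2.0000: 13.641530
  t * PV_t at t = 3.0000: 18.894085
  t * PV_t at t = 4.0000: 23.261416
  t * PV_t at t = 5.0000: 26.848357
  t * PV_t at t = 6.0000: 29.748872
  t * PV_t at t = 7.0000: 32.047107
  t * PV_t at t = 8.0000: 33.818343
  t * PV_t at t = 9.0000: 35.129857
  t * PV_t at t = 10.0000: 486.563122
Macaulay duration D = 707.339577 / 98.013933 = 7.216725
Modified duration = D / (1 + y/m) = 7.216725 / (1 + 0.083000) = 6.663642

Answer: Modified duration = 6.6636


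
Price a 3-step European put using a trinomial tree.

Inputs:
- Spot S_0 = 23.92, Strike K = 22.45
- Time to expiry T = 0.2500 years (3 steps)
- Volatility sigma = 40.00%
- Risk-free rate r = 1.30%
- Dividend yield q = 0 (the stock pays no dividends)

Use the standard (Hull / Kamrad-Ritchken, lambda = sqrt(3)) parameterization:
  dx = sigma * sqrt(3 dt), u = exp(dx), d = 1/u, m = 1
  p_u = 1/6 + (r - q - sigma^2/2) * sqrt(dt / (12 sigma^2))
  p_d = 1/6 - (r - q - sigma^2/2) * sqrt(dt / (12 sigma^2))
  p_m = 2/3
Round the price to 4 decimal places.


Answer: Price = V(0,0) = 1.2027

Derivation:
dt = T/N = 0.083333; dx = sigma*sqrt(3*dt) = 0.200000
u = exp(dx) = 1.221403; d = 1/u = 0.818731
p_u = 0.152708, p_m = 0.666667, p_d = 0.180625
Discount per step: exp(-r*dt) = 0.998917
Stock lattice S(k, j) with j the centered position index:
  k=0: S(0,+0) = 23.9200
  k=1: S(1,-1) = 19.5840; S(1,+0) = 23.9200; S(1,+1) = 29.2160
  k=2: S(2,-2) = 16.0341; S(2,-1) = 19.5840; S(2,+0) = 23.9200; S(2,+1) = 29.2160; S(2,+2) = 35.6844
  k=3: S(3,-3) = 13.1276; S(3,-2) = 16.0341; S(3,-1) = 19.5840; S(3,+0) = 23.9200; S(3,+1) = 29.2160; S(3,+2) = 35.6844; S(3,+3) = 43.5851
Terminal payoffs V(N, j) = max(K - S_T, 0):
  V(3,-3) = 9.322426; V(3,-2) = 6.415944; V(3,-1) = 2.865960; V(3,+0) = 0.000000; V(3,+1) = 0.000000; V(3,+2) = 0.000000; V(3,+3) = 0.000000
Backward induction: V(k, j) = exp(-r*dt) * [p_u * V(k+1, j+1) + p_m * V(k+1, j) + p_d * V(k+1, j-1)]
  V(2,-2) = exp(-r*dt) * [p_u*2.865960 + p_m*6.415944 + p_d*9.322426] = 6.391887
  V(2,-1) = exp(-r*dt) * [p_u*0.000000 + p_m*2.865960 + p_d*6.415944] = 3.066197
  V(2,+0) = exp(-r*dt) * [p_u*0.000000 + p_m*0.000000 + p_d*2.865960] = 0.517104
  V(2,+1) = exp(-r*dt) * [p_u*0.000000 + p_m*0.000000 + p_d*0.000000] = 0.000000
  V(2,+2) = exp(-r*dt) * [p_u*0.000000 + p_m*0.000000 + p_d*0.000000] = 0.000000
  V(1,-1) = exp(-r*dt) * [p_u*0.517104 + p_m*3.066197 + p_d*6.391887] = 3.274083
  V(1,+0) = exp(-r*dt) * [p_u*0.000000 + p_m*0.517104 + p_d*3.066197] = 0.897595
  V(1,+1) = exp(-r*dt) * [p_u*0.000000 + p_m*0.000000 + p_d*0.517104] = 0.093301
  V(0,+0) = exp(-r*dt) * [p_u*0.093301 + p_m*0.897595 + p_d*3.274083] = 1.202722


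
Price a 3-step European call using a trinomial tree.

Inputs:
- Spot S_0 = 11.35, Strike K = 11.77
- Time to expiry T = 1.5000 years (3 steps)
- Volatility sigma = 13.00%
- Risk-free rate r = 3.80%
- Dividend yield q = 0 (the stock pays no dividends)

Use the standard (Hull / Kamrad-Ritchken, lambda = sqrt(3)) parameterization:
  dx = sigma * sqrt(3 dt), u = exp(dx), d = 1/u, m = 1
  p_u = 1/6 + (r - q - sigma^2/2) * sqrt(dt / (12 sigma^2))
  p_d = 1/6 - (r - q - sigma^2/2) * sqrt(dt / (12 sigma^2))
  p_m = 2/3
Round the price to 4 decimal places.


dt = T/N = 0.500000; dx = sigma*sqrt(3*dt) = 0.159217
u = exp(dx) = 1.172592; d = 1/u = 0.852811
p_u = 0.213066, p_m = 0.666667, p_d = 0.120268
Discount per step: exp(-r*dt) = 0.981179
Stock lattice S(k, j) with j the centered position index:
  k=0: S(0,+0) = 11.3500
  k=1: S(1,-1) = 9.6794; S(1,+0) = 11.3500; S(1,+1) = 13.3089
  k=2: S(2,-2) = 8.2547; S(2,-1) = 9.6794; S(2,+0) = 11.3500; S(2,+1) = 13.3089; S(2,+2) = 15.6059
  k=3: S(3,-3) = 7.0397; S(3,-2) = 8.2547; S(3,-1) = 9.6794; S(3,+0) = 11.3500; S(3,+1) = 13.3089; S(3,+2) = 15.6059; S(3,+3) = 18.2994
Terminal payoffs V(N, j) = max(S_T - K, 0):
  V(3,-3) = 0.000000; V(3,-2) = 0.000000; V(3,-1) = 0.000000; V(3,+0) = 0.000000; V(3,+1) = 1.538921; V(3,+2) = 3.835937; V(3,+3) = 6.529399
Backward induction: V(k, j) = exp(-r*dt) * [p_u * V(k+1, j+1) + p_m * V(k+1, j) + p_d * V(k+1, j-1)]
  V(2,-2) = exp(-r*dt) * [p_u*0.000000 + p_m*0.000000 + p_d*0.000000] = 0.000000
  V(2,-1) = exp(-r*dt) * [p_u*0.000000 + p_m*0.000000 + p_d*0.000000] = 0.000000
  V(2,+0) = exp(-r*dt) * [p_u*1.538921 + p_m*0.000000 + p_d*0.000000] = 0.321720
  V(2,+1) = exp(-r*dt) * [p_u*3.835937 + p_m*1.538921 + p_d*0.000000] = 1.808563
  V(2,+2) = exp(-r*dt) * [p_u*6.529399 + p_m*3.835937 + p_d*1.538921] = 4.055768
  V(1,-1) = exp(-r*dt) * [p_u*0.321720 + p_m*0.000000 + p_d*0.000000] = 0.067257
  V(1,+0) = exp(-r*dt) * [p_u*1.808563 + p_m*0.321720 + p_d*0.000000] = 0.588534
  V(1,+1) = exp(-r*dt) * [p_u*4.055768 + p_m*1.808563 + p_d*0.321720] = 2.068862
  V(0,+0) = exp(-r*dt) * [p_u*2.068862 + p_m*0.588534 + p_d*0.067257] = 0.825415

Answer: Price = V(0,0) = 0.8254


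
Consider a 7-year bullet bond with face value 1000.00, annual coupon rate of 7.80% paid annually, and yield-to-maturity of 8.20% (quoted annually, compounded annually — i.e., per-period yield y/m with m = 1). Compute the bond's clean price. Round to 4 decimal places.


Answer: Price = 979.3162

Derivation:
Coupon per period c = face * coupon_rate / m = 78.000000
Periods per year m = 1; per-period yield y/m = 0.082000
Number of cashflows N = 7
Cashflows (t years, CF_t, discount factor 1/(1+y/m)^(m*t), PV):
  t = 1.0000: CF_t = 78.000000, DF = 0.924214, PV = 72.088725
  t = 2.0000: CF_t = 78.000000, DF = 0.854172, PV = 66.625439
  t = 3.0000: CF_t = 78.000000, DF = 0.789438, PV = 61.576191
  t = 4.0000: CF_t = 78.000000, DF = 0.729610, PV = 56.909603
  t = 5.0000: CF_t = 78.000000, DF = 0.674316, PV = 52.596676
  t = 6.0000: CF_t = 78.000000, DF = 0.623213, PV = 48.610606
  t = 7.0000: CF_t = 1078.000000, DF = 0.575982, PV = 620.908972
Price P = sum_t PV_t = 979.316212


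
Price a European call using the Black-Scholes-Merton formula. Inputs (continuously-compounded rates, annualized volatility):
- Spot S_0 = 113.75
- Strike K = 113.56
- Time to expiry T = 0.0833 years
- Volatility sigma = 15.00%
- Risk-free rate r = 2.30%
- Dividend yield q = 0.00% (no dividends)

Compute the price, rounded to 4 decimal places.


d1 = (ln(S/K) + (r - q + 0.5*sigma^2) * T) / (sigma * sqrt(T)) = 0.10451556
d2 = d1 - sigma * sqrt(T) = 0.06122295
exp(-rT) = 0.99808593; exp(-qT) = 1.00000000
C = S_0 * exp(-qT) * N(d1) - K * exp(-rT) * N(d2)
N(d1) = 0.54161989; N(d2) = 0.52440917
C = 113.7500 * 1.00000000 * 0.54161989 - 113.5600 * 0.99808593 * 0.52440917 = 2.1713

Answer: Price = 2.1713


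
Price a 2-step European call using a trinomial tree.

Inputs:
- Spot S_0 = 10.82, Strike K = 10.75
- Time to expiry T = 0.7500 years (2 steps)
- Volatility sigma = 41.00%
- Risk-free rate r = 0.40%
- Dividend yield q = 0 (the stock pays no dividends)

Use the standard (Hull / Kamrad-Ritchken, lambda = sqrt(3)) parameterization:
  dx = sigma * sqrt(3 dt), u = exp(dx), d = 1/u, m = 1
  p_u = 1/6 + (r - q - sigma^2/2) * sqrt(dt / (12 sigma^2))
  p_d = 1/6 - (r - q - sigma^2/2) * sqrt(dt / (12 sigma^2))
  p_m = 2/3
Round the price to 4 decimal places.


dt = T/N = 0.375000; dx = sigma*sqrt(3*dt) = 0.434871
u = exp(dx) = 1.544763; d = 1/u = 0.647348
p_u = 0.132152, p_m = 0.666667, p_d = 0.201181
Discount per step: exp(-r*dt) = 0.998501
Stock lattice S(k, j) with j the centered position index:
  k=0: S(0,+0) = 10.8200
  k=1: S(1,-1) = 7.0043; S(1,+0) = 10.8200; S(1,+1) = 16.7143
  k=2: S(2,-2) = 4.5342; S(2,-1) = 7.0043; S(2,+0) = 10.8200; S(2,+1) = 16.7143; S(2,+2) = 25.8197
Terminal payoffs V(N, j) = max(S_T - K, 0):
  V(2,-2) = 0.000000; V(2,-1) = 0.000000; V(2,+0) = 0.070000; V(2,+1) = 5.964338; V(2,+2) = 15.069696
Backward induction: V(k, j) = exp(-r*dt) * [p_u * V(k+1, j+1) + p_m * V(k+1, j) + p_d * V(k+1, j-1)]
  V(1,-1) = exp(-r*dt) * [p_u*0.070000 + p_m*0.000000 + p_d*0.000000] = 0.009237
  V(1,+0) = exp(-r*dt) * [p_u*5.964338 + p_m*0.070000 + p_d*0.000000] = 0.833615
  V(1,+1) = exp(-r*dt) * [p_u*15.069696 + p_m*5.964338 + p_d*0.070000] = 5.972834
  V(0,+0) = exp(-r*dt) * [p_u*5.972834 + p_m*0.833615 + p_d*0.009237] = 1.344905

Answer: Price = V(0,0) = 1.3449


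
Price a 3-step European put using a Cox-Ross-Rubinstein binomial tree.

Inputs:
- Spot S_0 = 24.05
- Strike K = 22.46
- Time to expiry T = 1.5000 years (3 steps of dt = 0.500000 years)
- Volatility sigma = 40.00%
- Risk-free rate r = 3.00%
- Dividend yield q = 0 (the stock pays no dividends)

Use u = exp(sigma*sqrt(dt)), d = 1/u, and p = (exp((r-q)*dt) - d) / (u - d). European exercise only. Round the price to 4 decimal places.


dt = T/N = 0.500000
u = exp(sigma*sqrt(dt)) = 1.326896; d = 1/u = 0.753638
p = (exp((r-q)*dt) - d) / (u - d) = 0.456120
Discount per step: exp(-r*dt) = 0.985112
Stock lattice S(k, i) with i counting down-moves:
  k=0: S(0,0) = 24.0500
  k=1: S(1,0) = 31.9119; S(1,1) = 18.1250
  k=2: S(2,0) = 42.3437; S(2,1) = 24.0500; S(2,2) = 13.6597
  k=3: S(3,0) = 56.1857; S(3,1) = 31.9119; S(3,2) = 18.1250; S(3,3) = 10.2945
Terminal payoffs V(N, i) = max(K - S_T, 0):
  V(3,0) = 0.000000; V(3,1) = 0.000000; V(3,2) = 4.334998; V(3,3) = 12.165530
Backward induction: V(k, i) = exp(-r*dt) * [p * V(k+1, i) + (1-p) * V(k+1, i+1)].
  V(2,0) = exp(-r*dt) * [p*0.000000 + (1-p)*0.000000] = 0.000000
  V(2,1) = exp(-r*dt) * [p*0.000000 + (1-p)*4.334998] = 2.322615
  V(2,2) = exp(-r*dt) * [p*4.334998 + (1-p)*12.165530] = 8.465919
  V(1,0) = exp(-r*dt) * [p*0.000000 + (1-p)*2.322615] = 1.244416
  V(1,1) = exp(-r*dt) * [p*2.322615 + (1-p)*8.465919] = 5.579509
  V(0,0) = exp(-r*dt) * [p*1.244416 + (1-p)*5.579509] = 3.548555

Answer: Price = V(0,0) = 3.5486


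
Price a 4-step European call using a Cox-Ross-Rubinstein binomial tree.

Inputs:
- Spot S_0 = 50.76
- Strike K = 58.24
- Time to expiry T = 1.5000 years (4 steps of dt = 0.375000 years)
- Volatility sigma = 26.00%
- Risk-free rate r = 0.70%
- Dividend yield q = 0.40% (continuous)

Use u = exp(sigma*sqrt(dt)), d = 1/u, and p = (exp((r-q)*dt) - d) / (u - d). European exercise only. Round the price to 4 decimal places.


Answer: Price = V(0,0) = 4.1738

Derivation:
dt = T/N = 0.375000
u = exp(sigma*sqrt(dt)) = 1.172592; d = 1/u = 0.852811
p = (exp((r-q)*dt) - d) / (u - d) = 0.463800
Discount per step: exp(-r*dt) = 0.997378
Stock lattice S(k, i) with i counting down-moves:
  k=0: S(0,0) = 50.7600
  k=1: S(1,0) = 59.5208; S(1,1) = 43.2887
  k=2: S(2,0) = 69.7936; S(2,1) = 50.7600; S(2,2) = 36.9171
  k=3: S(3,0) = 81.8394; S(3,1) = 59.5208; S(3,2) = 43.2887; S(3,3) = 31.4833
  k=4: S(4,0) = 95.9643; S(4,1) = 69.7936; S(4,2) = 50.7600; S(4,3) = 36.9171; S(4,4) = 26.8493
Terminal payoffs V(N, i) = max(S_T - K, 0):
  V(4,0) = 37.724274; V(4,1) = 11.553600; V(4,2) = 0.000000; V(4,3) = 0.000000; V(4,4) = 0.000000
Backward induction: V(k, i) = exp(-r*dt) * [p * V(k+1, i) + (1-p) * V(k+1, i+1)].
  V(3,0) = exp(-r*dt) * [p*37.724274 + (1-p)*11.553600] = 23.629441
  V(3,1) = exp(-r*dt) * [p*11.553600 + (1-p)*0.000000] = 5.344508
  V(3,2) = exp(-r*dt) * [p*0.000000 + (1-p)*0.000000] = 0.000000
  V(3,3) = exp(-r*dt) * [p*0.000000 + (1-p)*0.000000] = 0.000000
  V(2,0) = exp(-r*dt) * [p*23.629441 + (1-p)*5.344508] = 13.788811
  V(2,1) = exp(-r*dt) * [p*5.344508 + (1-p)*0.000000] = 2.472283
  V(2,2) = exp(-r*dt) * [p*0.000000 + (1-p)*0.000000] = 0.000000
  V(1,0) = exp(-r*dt) * [p*13.788811 + (1-p)*2.472283] = 7.700644
  V(1,1) = exp(-r*dt) * [p*2.472283 + (1-p)*0.000000] = 1.143638
  V(0,0) = exp(-r*dt) * [p*7.700644 + (1-p)*1.143638] = 4.173805


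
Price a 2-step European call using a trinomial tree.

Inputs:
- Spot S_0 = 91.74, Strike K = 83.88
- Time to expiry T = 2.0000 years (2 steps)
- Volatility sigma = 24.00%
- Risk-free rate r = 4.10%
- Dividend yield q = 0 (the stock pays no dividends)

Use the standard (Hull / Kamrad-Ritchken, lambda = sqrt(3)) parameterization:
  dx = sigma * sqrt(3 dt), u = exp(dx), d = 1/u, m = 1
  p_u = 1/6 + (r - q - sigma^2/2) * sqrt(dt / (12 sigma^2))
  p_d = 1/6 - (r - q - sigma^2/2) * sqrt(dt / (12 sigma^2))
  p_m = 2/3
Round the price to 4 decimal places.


Answer: Price = V(0,0) = 19.7426

Derivation:
dt = T/N = 1.000000; dx = sigma*sqrt(3*dt) = 0.415692
u = exp(dx) = 1.515419; d = 1/u = 0.659883
p_u = 0.181341, p_m = 0.666667, p_d = 0.151992
Discount per step: exp(-r*dt) = 0.959829
Stock lattice S(k, j) with j the centered position index:
  k=0: S(0,+0) = 91.7400
  k=1: S(1,-1) = 60.5377; S(1,+0) = 91.7400; S(1,+1) = 139.0246
  k=2: S(2,-2) = 39.9478; S(2,-1) = 60.5377; S(2,+0) = 91.7400; S(2,+1) = 139.0246; S(2,+2) = 210.6805
Terminal payoffs V(N, j) = max(S_T - K, 0):
  V(2,-2) = 0.000000; V(2,-1) = 0.000000; V(2,+0) = 7.860000; V(2,+1) = 55.144570; V(2,+2) = 126.800523
Backward induction: V(k, j) = exp(-r*dt) * [p_u * V(k+1, j+1) + p_m * V(k+1, j) + p_d * V(k+1, j-1)]
  V(1,-1) = exp(-r*dt) * [p_u*7.860000 + p_m*0.000000 + p_d*0.000000] = 1.368083
  V(1,+0) = exp(-r*dt) * [p_u*55.144570 + p_m*7.860000 + p_d*0.000000] = 14.627768
  V(1,+1) = exp(-r*dt) * [p_u*126.800523 + p_m*55.144570 + p_d*7.860000] = 58.503350
  V(0,+0) = exp(-r*dt) * [p_u*58.503350 + p_m*14.627768 + p_d*1.368083] = 19.742570


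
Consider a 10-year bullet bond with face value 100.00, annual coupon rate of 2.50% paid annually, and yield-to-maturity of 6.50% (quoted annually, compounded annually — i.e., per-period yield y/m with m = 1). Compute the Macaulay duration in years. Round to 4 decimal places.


Answer: Macaulay duration = 8.7346 years

Derivation:
Coupon per period c = face * coupon_rate / m = 2.500000
Periods per year m = 1; per-period yield y/m = 0.065000
Number of cashflows N = 10
Cashflows (t years, CF_t, discount factor 1/(1+y/m)^(m*t), PV):
  t = 1.0000: CF_t = 2.500000, DF = 0.938967, PV = 2.347418
  t = 2.0000: CF_t = 2.500000, DF = 0.881659, PV = 2.204148
  t = 3.0000: CF_t = 2.500000, DF = 0.827849, PV = 2.069623
  t = 4.0000: CF_t = 2.500000, DF = 0.777323, PV = 1.943308
  t = 5.0000: CF_t = 2.500000, DF = 0.729881, PV = 1.824702
  t = 6.0000: CF_t = 2.500000, DF = 0.685334, PV = 1.713335
  t = 7.0000: CF_t = 2.500000, DF = 0.643506, PV = 1.608766
  t = 8.0000: CF_t = 2.500000, DF = 0.604231, PV = 1.510578
  t = 9.0000: CF_t = 2.500000, DF = 0.567353, PV = 1.418383
  t = 10.0000: CF_t = 102.500000, DF = 0.532726, PV = 54.604419
Price P = sum_t PV_t = 71.244679
Macaulay numerator sum_t t * PV_t:
  t * PV_t at t = 1.0000: 2.347418
  t * PV_t at t = 2.0000: 4.408296
  t * PV_t at t = 3.0000: 6.208868
  t * PV_t at t = 4.0000: 7.773231
  t * PV_t at t = 5.0000: 9.123510
  t * PV_t at t = 6.0000: 10.280012
  t * PV_t at t = 7.0000: 11.261359
  t * PV_t at t = 8.0000: 12.084624
  t * PV_t at t = 9.0000: 12.765448
  t * PV_t at t = 10.0000: 546.044186
Macaulay duration D = (sum_t t * PV_t) / P = 622.296952 / 71.244679 = 8.734645


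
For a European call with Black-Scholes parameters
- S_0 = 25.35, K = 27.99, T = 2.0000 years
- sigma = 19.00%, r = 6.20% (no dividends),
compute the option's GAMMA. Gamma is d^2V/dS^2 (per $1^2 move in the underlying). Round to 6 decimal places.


Answer: Gamma = 0.057077

Derivation:
d1 = 0.2271354503; d2 = -0.0415651266
phi(d1) = 0.3887830552; exp(-qT) = 1.0000000000; exp(-rT) = 0.8833798409
Gamma = exp(-qT) * phi(d1) / (S * sigma * sqrt(T)) = 1.0000000000 * 0.3887830552 / (25.3500 * 0.1900 * 1.4142135624) = 0.057077


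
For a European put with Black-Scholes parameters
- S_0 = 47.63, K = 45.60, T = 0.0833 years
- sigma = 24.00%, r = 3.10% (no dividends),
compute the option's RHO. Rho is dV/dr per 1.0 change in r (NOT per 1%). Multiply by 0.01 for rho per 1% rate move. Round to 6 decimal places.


Answer: Rho = -0.999750

Derivation:
d1 = 0.7007032975; d2 = 0.6314351230
phi(d1) = 0.3121001688; exp(-qT) = 1.0000000000; exp(-rT) = 0.9974210313
N(-d2) = 0.2638780284
Rho = -K*T*exp(-rT)*N(-d2) = -45.6000 * 0.0833 * 0.9974210313 * 0.2638780284 = -0.999750


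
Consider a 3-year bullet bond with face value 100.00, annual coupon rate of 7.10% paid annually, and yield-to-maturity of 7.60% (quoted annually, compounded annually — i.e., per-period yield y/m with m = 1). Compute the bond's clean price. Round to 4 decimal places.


Coupon per period c = face * coupon_rate / m = 7.100000
Periods per year m = 1; per-period yield y/m = 0.076000
Number of cashflows N = 3
Cashflows (t years, CF_t, discount factor 1/(1+y/m)^(m*t), PV):
  t = 1.0000: CF_t = 7.100000, DF = 0.929368, PV = 6.598513
  t = 2.0000: CF_t = 7.100000, DF = 0.863725, PV = 6.132447
  t = 3.0000: CF_t = 107.100000, DF = 0.802718, PV = 85.971134
Price P = sum_t PV_t = 98.702094

Answer: Price = 98.7021


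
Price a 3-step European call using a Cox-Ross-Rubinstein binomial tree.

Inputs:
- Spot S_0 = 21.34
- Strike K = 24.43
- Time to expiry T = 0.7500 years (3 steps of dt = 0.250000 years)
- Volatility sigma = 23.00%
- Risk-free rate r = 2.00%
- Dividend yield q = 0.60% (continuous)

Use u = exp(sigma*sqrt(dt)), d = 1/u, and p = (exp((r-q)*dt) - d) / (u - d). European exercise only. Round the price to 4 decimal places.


dt = T/N = 0.250000
u = exp(sigma*sqrt(dt)) = 1.121873; d = 1/u = 0.891366
p = (exp((r-q)*dt) - d) / (u - d) = 0.486492
Discount per step: exp(-r*dt) = 0.995012
Stock lattice S(k, i) with i counting down-moves:
  k=0: S(0,0) = 21.3400
  k=1: S(1,0) = 23.9408; S(1,1) = 19.0218
  k=2: S(2,0) = 26.8585; S(2,1) = 21.3400; S(2,2) = 16.9553
  k=3: S(3,0) = 30.1319; S(3,1) = 23.9408; S(3,2) = 19.0218; S(3,3) = 15.1134
Terminal payoffs V(N, i) = max(S_T - K, 0):
  V(3,0) = 5.701865; V(3,1) = 0.000000; V(3,2) = 0.000000; V(3,3) = 0.000000
Backward induction: V(k, i) = exp(-r*dt) * [p * V(k+1, i) + (1-p) * V(k+1, i+1)].
  V(2,0) = exp(-r*dt) * [p*5.701865 + (1-p)*0.000000] = 2.760078
  V(2,1) = exp(-r*dt) * [p*0.000000 + (1-p)*0.000000] = 0.000000
  V(2,2) = exp(-r*dt) * [p*0.000000 + (1-p)*0.000000] = 0.000000
  V(1,0) = exp(-r*dt) * [p*2.760078 + (1-p)*0.000000] = 1.336059
  V(1,1) = exp(-r*dt) * [p*0.000000 + (1-p)*0.000000] = 0.000000
  V(0,0) = exp(-r*dt) * [p*1.336059 + (1-p)*0.000000] = 0.646740

Answer: Price = V(0,0) = 0.6467


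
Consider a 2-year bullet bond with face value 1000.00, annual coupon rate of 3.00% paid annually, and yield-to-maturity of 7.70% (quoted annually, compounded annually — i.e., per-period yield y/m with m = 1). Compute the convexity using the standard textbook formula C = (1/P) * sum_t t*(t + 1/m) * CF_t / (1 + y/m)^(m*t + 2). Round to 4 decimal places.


Answer: Convexity = 5.0678

Derivation:
Coupon per period c = face * coupon_rate / m = 30.000000
Periods per year m = 1; per-period yield y/m = 0.077000
Number of cashflows N = 2
Cashflows (t years, CF_t, discount factor 1/(1+y/m)^(m*t), PV):
  t = 1.0000: CF_t = 30.000000, DF = 0.928505, PV = 27.855153
  t = 2.0000: CF_t = 1030.000000, DF = 0.862122, PV = 887.985385
Price P = sum_t PV_t = 915.840539
Convexity numerator sum_t t*(t + 1/m) * CF_t / (1+y/m)^(m*t + 2):
  t = 1.0000: term = 48.029066
  t = 2.0000: term = 4593.308997
Convexity = (1/P) * sum = 4641.338063 / 915.840539 = 5.067845


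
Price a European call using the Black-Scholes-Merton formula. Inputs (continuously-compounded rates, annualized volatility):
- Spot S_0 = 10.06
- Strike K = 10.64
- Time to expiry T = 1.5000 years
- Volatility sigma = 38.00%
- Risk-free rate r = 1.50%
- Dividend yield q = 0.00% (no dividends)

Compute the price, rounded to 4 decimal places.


d1 = (ln(S/K) + (r - q + 0.5*sigma^2) * T) / (sigma * sqrt(T)) = 0.16060634
d2 = d1 - sigma * sqrt(T) = -0.30479671
exp(-rT) = 0.97775124; exp(-qT) = 1.00000000
C = S_0 * exp(-qT) * N(d1) - K * exp(-rT) * N(d2)
N(d1) = 0.56379827; N(d2) = 0.38026049
C = 10.0600 * 1.00000000 * 0.56379827 - 10.6400 * 0.97775124 * 0.38026049 = 1.7159

Answer: Price = 1.7159


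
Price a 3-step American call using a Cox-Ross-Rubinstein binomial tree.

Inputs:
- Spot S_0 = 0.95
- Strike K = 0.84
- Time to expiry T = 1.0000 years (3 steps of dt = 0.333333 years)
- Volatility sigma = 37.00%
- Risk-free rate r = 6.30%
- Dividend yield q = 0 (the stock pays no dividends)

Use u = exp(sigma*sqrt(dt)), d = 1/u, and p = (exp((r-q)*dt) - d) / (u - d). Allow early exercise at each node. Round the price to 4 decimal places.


Answer: Price = V(0,0) = 0.2279

Derivation:
dt = T/N = 0.333333
u = exp(sigma*sqrt(dt)) = 1.238152; d = 1/u = 0.807656
p = (exp((r-q)*dt) - d) / (u - d) = 0.496094
Discount per step: exp(-r*dt) = 0.979219
Stock lattice S(k, i) with i counting down-moves:
  k=0: S(0,0) = 0.9500
  k=1: S(1,0) = 1.1762; S(1,1) = 0.7673
  k=2: S(2,0) = 1.4564; S(2,1) = 0.9500; S(2,2) = 0.6197
  k=3: S(3,0) = 1.8032; S(3,1) = 1.1762; S(3,2) = 0.7673; S(3,3) = 0.5005
Terminal payoffs V(N, i) = max(S_T - K, 0):
  V(3,0) = 0.963205; V(3,1) = 0.336244; V(3,2) = 0.000000; V(3,3) = 0.000000
Backward induction: V(k, i) = exp(-r*dt) * [p * V(k+1, i) + (1-p) * V(k+1, i+1)]; then take max(V_cont, immediate exercise) for American.
  V(2,0) = exp(-r*dt) * [p*0.963205 + (1-p)*0.336244] = 0.633824; exercise = 0.616368; V(2,0) = max -> 0.633824
  V(2,1) = exp(-r*dt) * [p*0.336244 + (1-p)*0.000000] = 0.163342; exercise = 0.110000; V(2,1) = max -> 0.163342
  V(2,2) = exp(-r*dt) * [p*0.000000 + (1-p)*0.000000] = 0.000000; exercise = 0.000000; V(2,2) = max -> 0.000000
  V(1,0) = exp(-r*dt) * [p*0.633824 + (1-p)*0.163342] = 0.388501; exercise = 0.336244; V(1,0) = max -> 0.388501
  V(1,1) = exp(-r*dt) * [p*0.163342 + (1-p)*0.000000] = 0.079349; exercise = 0.000000; V(1,1) = max -> 0.079349
  V(0,0) = exp(-r*dt) * [p*0.388501 + (1-p)*0.079349] = 0.227881; exercise = 0.110000; V(0,0) = max -> 0.227881


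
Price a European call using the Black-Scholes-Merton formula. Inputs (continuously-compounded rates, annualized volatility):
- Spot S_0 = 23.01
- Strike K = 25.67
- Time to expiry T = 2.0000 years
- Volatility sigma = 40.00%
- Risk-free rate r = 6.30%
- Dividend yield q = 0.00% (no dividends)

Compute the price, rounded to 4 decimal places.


d1 = (ln(S/K) + (r - q + 0.5*sigma^2) * T) / (sigma * sqrt(T)) = 0.31219809
d2 = d1 - sigma * sqrt(T) = -0.25348734
exp(-rT) = 0.88161485; exp(-qT) = 1.00000000
C = S_0 * exp(-qT) * N(d1) - K * exp(-rT) * N(d2)
N(d1) = 0.62255501; N(d2) = 0.39994582
C = 23.0100 * 1.00000000 * 0.62255501 - 25.6700 * 0.88161485 * 0.39994582 = 5.2738

Answer: Price = 5.2738


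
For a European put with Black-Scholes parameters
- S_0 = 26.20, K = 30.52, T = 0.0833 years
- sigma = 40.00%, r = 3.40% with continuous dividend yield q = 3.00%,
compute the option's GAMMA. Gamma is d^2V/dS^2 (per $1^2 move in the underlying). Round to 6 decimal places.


d1 = -1.2614069594; d2 = -1.3768539169
phi(d1) = 0.1800515119; exp(-qT) = 0.9975041199; exp(-rT) = 0.9971718069
Gamma = exp(-qT) * phi(d1) / (S * sigma * sqrt(T)) = 0.9975041199 * 0.1800515119 / (26.2000 * 0.4000 * 0.2886173938) = 0.059378

Answer: Gamma = 0.059378


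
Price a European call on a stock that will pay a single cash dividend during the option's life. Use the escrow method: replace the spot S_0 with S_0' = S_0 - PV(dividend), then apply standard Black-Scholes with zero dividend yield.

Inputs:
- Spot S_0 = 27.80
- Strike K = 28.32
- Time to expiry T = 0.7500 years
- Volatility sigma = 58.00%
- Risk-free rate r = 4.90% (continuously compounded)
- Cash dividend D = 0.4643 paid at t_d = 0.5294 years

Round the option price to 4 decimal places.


PV(D) = D * exp(-r * t_d) = 0.4643 * 0.97439297 = 0.45241065
S_0' = S_0 - PV(D) = 27.8000 - 0.45241065 = 27.34758935
d1 = (ln(S_0'/K) + (r + sigma^2/2)*T) / (sigma*sqrt(T)) = 0.25475106
d2 = d1 - sigma*sqrt(T) = -0.24754368
exp(-rT) = 0.96391708
N(d1) = 0.60054231; N(d2) = 0.40224375
C = S_0' * N(d1) - K * exp(-rT) * N(d2) = 27.34758935 * 0.60054231 - 28.3200 * 0.96391708 * 0.40224375 = 5.4429

Answer: Price = 5.4429


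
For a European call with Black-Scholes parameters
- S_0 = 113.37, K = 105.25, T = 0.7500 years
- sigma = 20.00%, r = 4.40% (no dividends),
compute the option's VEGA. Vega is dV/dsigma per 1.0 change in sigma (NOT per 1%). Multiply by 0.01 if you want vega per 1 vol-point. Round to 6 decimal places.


Answer: Vega = 30.524033

Derivation:
d1 = 0.7062052275; d2 = 0.5330001468
phi(d1) = 0.3108945646; exp(-qT) = 1.0000000000; exp(-rT) = 0.9675385596
Vega = S * exp(-qT) * phi(d1) * sqrt(T) = 113.3700 * 1.0000000000 * 0.3108945646 * 0.8660254038 = 30.524033


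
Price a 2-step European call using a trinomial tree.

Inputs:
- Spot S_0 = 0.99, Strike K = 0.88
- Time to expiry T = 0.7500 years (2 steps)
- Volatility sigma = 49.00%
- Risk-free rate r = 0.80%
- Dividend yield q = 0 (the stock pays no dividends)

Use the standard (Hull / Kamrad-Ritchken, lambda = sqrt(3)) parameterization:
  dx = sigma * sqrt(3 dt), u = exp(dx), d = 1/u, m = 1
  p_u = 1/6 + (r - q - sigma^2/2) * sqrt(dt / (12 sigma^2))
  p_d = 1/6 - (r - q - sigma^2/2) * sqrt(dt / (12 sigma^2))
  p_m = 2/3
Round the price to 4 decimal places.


dt = T/N = 0.375000; dx = sigma*sqrt(3*dt) = 0.519723
u = exp(dx) = 1.681563; d = 1/u = 0.594685
p_u = 0.126243, p_m = 0.666667, p_d = 0.207091
Discount per step: exp(-r*dt) = 0.997004
Stock lattice S(k, j) with j the centered position index:
  k=0: S(0,+0) = 0.9900
  k=1: S(1,-1) = 0.5887; S(1,+0) = 0.9900; S(1,+1) = 1.6647
  k=2: S(2,-2) = 0.3501; S(2,-1) = 0.5887; S(2,+0) = 0.9900; S(2,+1) = 1.6647; S(2,+2) = 2.7994
Terminal payoffs V(N, j) = max(S_T - K, 0):
  V(2,-2) = 0.000000; V(2,-1) = 0.000000; V(2,+0) = 0.110000; V(2,+1) = 0.784747; V(2,+2) = 1.919376
Backward induction: V(k, j) = exp(-r*dt) * [p_u * V(k+1, j+1) + p_m * V(k+1, j) + p_d * V(k+1, j-1)]
  V(1,-1) = exp(-r*dt) * [p_u*0.110000 + p_m*0.000000 + p_d*0.000000] = 0.013845
  V(1,+0) = exp(-r*dt) * [p_u*0.784747 + p_m*0.110000 + p_d*0.000000] = 0.171885
  V(1,+1) = exp(-r*dt) * [p_u*1.919376 + p_m*0.784747 + p_d*0.110000] = 0.785890
  V(0,+0) = exp(-r*dt) * [p_u*0.785890 + p_m*0.171885 + p_d*0.013845] = 0.216021

Answer: Price = V(0,0) = 0.2160


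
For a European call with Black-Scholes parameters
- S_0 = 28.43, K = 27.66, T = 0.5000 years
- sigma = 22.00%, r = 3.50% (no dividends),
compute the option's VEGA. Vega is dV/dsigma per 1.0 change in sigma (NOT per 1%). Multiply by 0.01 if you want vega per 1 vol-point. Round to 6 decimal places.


Answer: Vega = 7.498245

Derivation:
d1 = 0.3667801407; d2 = 0.2112166488
phi(d1) = 0.3729904850; exp(-qT) = 1.0000000000; exp(-rT) = 0.9826522357
Vega = S * exp(-qT) * phi(d1) * sqrt(T) = 28.4300 * 1.0000000000 * 0.3729904850 * 0.7071067812 = 7.498245


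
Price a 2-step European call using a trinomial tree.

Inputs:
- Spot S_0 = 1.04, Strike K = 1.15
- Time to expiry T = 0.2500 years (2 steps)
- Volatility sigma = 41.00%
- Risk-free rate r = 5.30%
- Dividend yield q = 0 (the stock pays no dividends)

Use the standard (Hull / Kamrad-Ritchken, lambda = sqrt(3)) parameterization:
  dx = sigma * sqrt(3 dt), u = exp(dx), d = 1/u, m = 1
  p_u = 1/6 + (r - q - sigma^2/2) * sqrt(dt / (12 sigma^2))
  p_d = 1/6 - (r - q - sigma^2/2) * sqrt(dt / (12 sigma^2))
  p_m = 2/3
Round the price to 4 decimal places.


dt = T/N = 0.125000; dx = sigma*sqrt(3*dt) = 0.251073
u = exp(dx) = 1.285404; d = 1/u = 0.777966
p_u = 0.158937, p_m = 0.666667, p_d = 0.174396
Discount per step: exp(-r*dt) = 0.993397
Stock lattice S(k, j) with j the centered position index:
  k=0: S(0,+0) = 1.0400
  k=1: S(1,-1) = 0.8091; S(1,+0) = 1.0400; S(1,+1) = 1.3368
  k=2: S(2,-2) = 0.6294; S(2,-1) = 0.8091; S(2,+0) = 1.0400; S(2,+1) = 1.3368; S(2,+2) = 1.7184
Terminal payoffs V(N, j) = max(S_T - K, 0):
  V(2,-2) = 0.000000; V(2,-1) = 0.000000; V(2,+0) = 0.000000; V(2,+1) = 0.186820; V(2,+2) = 0.568353
Backward induction: V(k, j) = exp(-r*dt) * [p_u * V(k+1, j+1) + p_m * V(k+1, j) + p_d * V(k+1, j-1)]
  V(1,-1) = exp(-r*dt) * [p_u*0.000000 + p_m*0.000000 + p_d*0.000000] = 0.000000
  V(1,+0) = exp(-r*dt) * [p_u*0.186820 + p_m*0.000000 + p_d*0.000000] = 0.029497
  V(1,+1) = exp(-r*dt) * [p_u*0.568353 + p_m*0.186820 + p_d*0.000000] = 0.213460
  V(0,+0) = exp(-r*dt) * [p_u*0.213460 + p_m*0.029497 + p_d*0.000000] = 0.053237

Answer: Price = V(0,0) = 0.0532


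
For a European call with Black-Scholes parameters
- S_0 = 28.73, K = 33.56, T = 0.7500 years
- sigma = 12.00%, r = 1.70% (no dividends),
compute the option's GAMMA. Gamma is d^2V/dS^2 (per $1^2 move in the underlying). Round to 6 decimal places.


Answer: Gamma = 0.055866

Derivation:
d1 = -1.3206214661; d2 = -1.4245445145
phi(d1) = 0.1668001214; exp(-qT) = 1.0000000000; exp(-rT) = 0.9873309369
Gamma = exp(-qT) * phi(d1) / (S * sigma * sqrt(T)) = 1.0000000000 * 0.1668001214 / (28.7300 * 0.1200 * 0.8660254038) = 0.055866


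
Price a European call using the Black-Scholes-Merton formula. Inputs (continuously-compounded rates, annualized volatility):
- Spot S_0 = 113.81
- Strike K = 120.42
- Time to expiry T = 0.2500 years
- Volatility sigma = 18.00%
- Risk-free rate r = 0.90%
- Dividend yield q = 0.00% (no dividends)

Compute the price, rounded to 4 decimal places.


Answer: Price = 1.7676

Derivation:
d1 = (ln(S/K) + (r - q + 0.5*sigma^2) * T) / (sigma * sqrt(T)) = -0.55728045
d2 = d1 - sigma * sqrt(T) = -0.64728045
exp(-rT) = 0.99775253; exp(-qT) = 1.00000000
C = S_0 * exp(-qT) * N(d1) - K * exp(-rT) * N(d2)
N(d1) = 0.28866791; N(d2) = 0.25872523
C = 113.8100 * 1.00000000 * 0.28866791 - 120.4200 * 0.99775253 * 0.25872523 = 1.7676


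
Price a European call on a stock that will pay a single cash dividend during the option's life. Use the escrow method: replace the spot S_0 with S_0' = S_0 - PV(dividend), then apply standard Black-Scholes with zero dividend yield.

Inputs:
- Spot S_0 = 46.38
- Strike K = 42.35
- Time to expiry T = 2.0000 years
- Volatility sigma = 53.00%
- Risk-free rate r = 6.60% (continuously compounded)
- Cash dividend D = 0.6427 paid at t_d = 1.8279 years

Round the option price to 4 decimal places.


Answer: Price = 16.9132

Derivation:
PV(D) = D * exp(-r * t_d) = 0.6427 * 0.88635175 = 0.56965827
S_0' = S_0 - PV(D) = 46.3800 - 0.56965827 = 45.81034173
d1 = (ln(S_0'/K) + (r + sigma^2/2)*T) / (sigma*sqrt(T)) = 0.65566336
d2 = d1 - sigma*sqrt(T) = -0.09386983
exp(-rT) = 0.87634100
N(d1) = 0.74397962; N(d2) = 0.46260628
C = S_0' * N(d1) - K * exp(-rT) * N(d2) = 45.81034173 * 0.74397962 - 42.3500 * 0.87634100 * 0.46260628 = 16.9132


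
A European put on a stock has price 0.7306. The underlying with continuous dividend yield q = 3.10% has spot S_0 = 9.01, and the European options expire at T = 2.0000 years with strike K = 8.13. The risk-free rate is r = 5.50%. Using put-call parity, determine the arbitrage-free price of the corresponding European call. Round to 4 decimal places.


Put-call parity: C - P = S_0 * exp(-qT) - K * exp(-rT).
S_0 * exp(-qT) = 9.0100 * 0.93988289 = 8.46834481
K * exp(-rT) = 8.1300 * 0.89583414 = 7.28313152
C = P + S*exp(-qT) - K*exp(-rT)
C = 0.7306 + 8.46834481 - 7.28313152 = 1.9158

Answer: Call price = 1.9158


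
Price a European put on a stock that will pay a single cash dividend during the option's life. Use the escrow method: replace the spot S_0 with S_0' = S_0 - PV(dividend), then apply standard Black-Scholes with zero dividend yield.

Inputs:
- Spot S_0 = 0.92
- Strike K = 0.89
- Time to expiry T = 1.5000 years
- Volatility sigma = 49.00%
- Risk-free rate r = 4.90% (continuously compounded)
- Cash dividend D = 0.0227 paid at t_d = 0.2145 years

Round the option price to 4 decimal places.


Answer: Price = 0.1699

Derivation:
PV(D) = D * exp(-r * t_d) = 0.0227 * 0.98954454 = 0.02246266
S_0' = S_0 - PV(D) = 0.9200 - 0.02246266 = 0.89753734
d1 = (ln(S_0'/K) + (r + sigma^2/2)*T) / (sigma*sqrt(T)) = 0.43658949
d2 = d1 - sigma*sqrt(T) = -0.16353550
exp(-rT) = 0.92913615
N(-d1) = 0.33120454; N(-d2) = 0.56495159
P = K * exp(-rT) * N(-d2) - S_0' * N(-d1) = 0.8900 * 0.92913615 * 0.56495159 - 0.89753734 * 0.33120454 = 0.1699


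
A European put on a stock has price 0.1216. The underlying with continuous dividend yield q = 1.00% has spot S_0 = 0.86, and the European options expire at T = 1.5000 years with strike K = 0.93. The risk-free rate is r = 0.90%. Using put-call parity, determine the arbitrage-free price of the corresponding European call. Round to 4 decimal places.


Answer: Call price = 0.0513

Derivation:
Put-call parity: C - P = S_0 * exp(-qT) - K * exp(-rT).
S_0 * exp(-qT) = 0.8600 * 0.98511194 = 0.84719627
K * exp(-rT) = 0.9300 * 0.98659072 = 0.91752937
C = P + S*exp(-qT) - K*exp(-rT)
C = 0.1216 + 0.84719627 - 0.91752937 = 0.0513


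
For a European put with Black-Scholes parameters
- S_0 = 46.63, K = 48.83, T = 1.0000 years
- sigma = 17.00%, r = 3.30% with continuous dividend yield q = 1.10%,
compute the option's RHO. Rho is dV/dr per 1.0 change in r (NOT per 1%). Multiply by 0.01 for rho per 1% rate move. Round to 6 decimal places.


d1 = -0.0567692191; d2 = -0.2267692191
phi(d1) = 0.3982999536; exp(-qT) = 0.9890602788; exp(-rT) = 0.9675385596
N(-d2) = 0.5896984001
Rho = -K*T*exp(-rT)*N(-d2) = -48.8300 * 1.0000 * 0.9675385596 * 0.5896984001 = -27.860247

Answer: Rho = -27.860247


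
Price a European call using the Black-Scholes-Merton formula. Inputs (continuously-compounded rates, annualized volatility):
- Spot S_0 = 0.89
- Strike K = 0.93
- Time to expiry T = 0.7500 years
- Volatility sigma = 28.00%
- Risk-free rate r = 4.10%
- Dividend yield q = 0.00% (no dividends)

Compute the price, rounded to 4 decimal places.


d1 = (ln(S/K) + (r - q + 0.5*sigma^2) * T) / (sigma * sqrt(T)) = 0.06675355
d2 = d1 - sigma * sqrt(T) = -0.17573356
exp(-rT) = 0.96971797; exp(-qT) = 1.00000000
C = S_0 * exp(-qT) * N(d1) - K * exp(-rT) * N(d2)
N(d1) = 0.52661105; N(d2) = 0.43025163
C = 0.8900 * 1.00000000 * 0.52661105 - 0.9300 * 0.96971797 * 0.43025163 = 0.0807

Answer: Price = 0.0807


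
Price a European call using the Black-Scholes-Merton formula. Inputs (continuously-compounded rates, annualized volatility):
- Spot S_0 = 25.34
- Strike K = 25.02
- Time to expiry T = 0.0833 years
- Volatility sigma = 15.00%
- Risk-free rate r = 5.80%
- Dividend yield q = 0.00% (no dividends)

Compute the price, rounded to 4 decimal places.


Answer: Price = 0.6892

Derivation:
d1 = (ln(S/K) + (r - q + 0.5*sigma^2) * T) / (sigma * sqrt(T)) = 0.42679791
d2 = d1 - sigma * sqrt(T) = 0.38350530
exp(-rT) = 0.99518025; exp(-qT) = 1.00000000
C = S_0 * exp(-qT) * N(d1) - K * exp(-rT) * N(d2)
N(d1) = 0.66523673; N(d2) = 0.64932743
C = 25.3400 * 1.00000000 * 0.66523673 - 25.0200 * 0.99518025 * 0.64932743 = 0.6892


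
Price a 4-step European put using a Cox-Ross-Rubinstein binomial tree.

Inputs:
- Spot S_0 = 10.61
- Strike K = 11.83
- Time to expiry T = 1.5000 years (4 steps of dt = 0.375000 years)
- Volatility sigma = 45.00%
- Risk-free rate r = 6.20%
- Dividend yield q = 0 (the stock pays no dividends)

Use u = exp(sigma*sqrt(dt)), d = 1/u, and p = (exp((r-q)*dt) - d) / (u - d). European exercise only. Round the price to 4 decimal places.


dt = T/N = 0.375000
u = exp(sigma*sqrt(dt)) = 1.317278; d = 1/u = 0.759141
p = (exp((r-q)*dt) - d) / (u - d) = 0.473685
Discount per step: exp(-r*dt) = 0.977018
Stock lattice S(k, i) with i counting down-moves:
  k=0: S(0,0) = 10.6100
  k=1: S(1,0) = 13.9763; S(1,1) = 8.0545
  k=2: S(2,0) = 18.4107; S(2,1) = 10.6100; S(2,2) = 6.1145
  k=3: S(3,0) = 24.2520; S(3,1) = 13.9763; S(3,2) = 8.0545; S(3,3) = 4.6418
  k=4: S(4,0) = 31.9467; S(4,1) = 18.4107; S(4,2) = 10.6100; S(4,3) = 6.1145; S(4,4) = 3.5238
Terminal payoffs V(N, i) = max(K - S_T, 0):
  V(4,0) = 0.000000; V(4,1) = 0.000000; V(4,2) = 1.220000; V(4,3) = 5.715508; V(4,4) = 8.306247
Backward induction: V(k, i) = exp(-r*dt) * [p * V(k+1, i) + (1-p) * V(k+1, i+1)].
  V(3,0) = exp(-r*dt) * [p*0.000000 + (1-p)*0.000000] = 0.000000
  V(3,1) = exp(-r*dt) * [p*0.000000 + (1-p)*1.220000] = 0.627347
  V(3,2) = exp(-r*dt) * [p*1.220000 + (1-p)*5.715508] = 3.503638
  V(3,3) = exp(-r*dt) * [p*5.715508 + (1-p)*8.306247] = 6.916363
  V(2,0) = exp(-r*dt) * [p*0.000000 + (1-p)*0.627347] = 0.322594
  V(2,1) = exp(-r*dt) * [p*0.627347 + (1-p)*3.503638] = 2.091973
  V(2,2) = exp(-r*dt) * [p*3.503638 + (1-p)*6.916363] = 5.178006
  V(1,0) = exp(-r*dt) * [p*0.322594 + (1-p)*2.091973] = 1.225029
  V(1,1) = exp(-r*dt) * [p*2.091973 + (1-p)*5.178006] = 3.630793
  V(0,0) = exp(-r*dt) * [p*1.225029 + (1-p)*3.630793] = 2.433965

Answer: Price = V(0,0) = 2.4340


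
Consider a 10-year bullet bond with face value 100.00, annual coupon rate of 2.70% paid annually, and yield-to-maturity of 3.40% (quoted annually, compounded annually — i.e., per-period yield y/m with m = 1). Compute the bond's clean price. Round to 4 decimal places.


Coupon per period c = face * coupon_rate / m = 2.700000
Periods per year m = 1; per-period yield y/m = 0.034000
Number of cashflows N = 10
Cashflows (t years, CF_t, discount factor 1/(1+y/m)^(m*t), PV):
  t = 1.0000: CF_t = 2.700000, DF = 0.967118, PV = 2.611219
  t = 2.0000: CF_t = 2.700000, DF = 0.935317, PV = 2.525356
  t = 3.0000: CF_t = 2.700000, DF = 0.904562, PV = 2.442318
  t = 4.0000: CF_t = 2.700000, DF = 0.874818, PV = 2.362009
  t = 5.0000: CF_t = 2.700000, DF = 0.846052, PV = 2.284342
  t = 6.0000: CF_t = 2.700000, DF = 0.818233, PV = 2.209228
  t = 7.0000: CF_t = 2.700000, DF = 0.791327, PV = 2.136584
  t = 8.0000: CF_t = 2.700000, DF = 0.765307, PV = 2.066329
  t = 9.0000: CF_t = 2.700000, DF = 0.740142, PV = 1.998384
  t = 10.0000: CF_t = 102.700000, DF = 0.715805, PV = 73.513154
Price P = sum_t PV_t = 94.148923

Answer: Price = 94.1489


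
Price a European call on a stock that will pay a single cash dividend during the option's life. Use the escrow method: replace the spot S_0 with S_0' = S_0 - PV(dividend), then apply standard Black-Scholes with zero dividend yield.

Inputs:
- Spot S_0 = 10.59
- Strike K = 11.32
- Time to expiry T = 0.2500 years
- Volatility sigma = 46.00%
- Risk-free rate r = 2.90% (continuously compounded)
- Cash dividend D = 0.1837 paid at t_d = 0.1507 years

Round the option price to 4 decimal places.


Answer: Price = 0.6298

Derivation:
PV(D) = D * exp(-r * t_d) = 0.1837 * 0.99563924 = 0.18289893
S_0' = S_0 - PV(D) = 10.5900 - 0.18289893 = 10.40710107
d1 = (ln(S_0'/K) + (r + sigma^2/2)*T) / (sigma*sqrt(T)) = -0.21905524
d2 = d1 - sigma*sqrt(T) = -0.44905524
exp(-rT) = 0.99277622
N(d1) = 0.41330351; N(d2) = 0.32669591
C = S_0' * N(d1) - K * exp(-rT) * N(d2) = 10.40710107 * 0.41330351 - 11.3200 * 0.99277622 * 0.32669591 = 0.6298


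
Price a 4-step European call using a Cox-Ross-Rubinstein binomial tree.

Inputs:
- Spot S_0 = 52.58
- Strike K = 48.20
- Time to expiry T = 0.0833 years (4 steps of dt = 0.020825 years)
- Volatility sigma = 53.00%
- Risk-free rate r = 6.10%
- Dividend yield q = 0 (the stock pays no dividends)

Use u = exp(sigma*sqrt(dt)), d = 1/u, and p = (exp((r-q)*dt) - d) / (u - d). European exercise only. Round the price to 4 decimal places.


dt = T/N = 0.020825
u = exp(sigma*sqrt(dt)) = 1.079484; d = 1/u = 0.926368
p = (exp((r-q)*dt) - d) / (u - d) = 0.489190
Discount per step: exp(-r*dt) = 0.998730
Stock lattice S(k, i) with i counting down-moves:
  k=0: S(0,0) = 52.5800
  k=1: S(1,0) = 56.7593; S(1,1) = 48.7084
  k=2: S(2,0) = 61.2708; S(2,1) = 52.5800; S(2,2) = 45.1219
  k=3: S(3,0) = 66.1409; S(3,1) = 56.7593; S(3,2) = 48.7084; S(3,3) = 41.7995
  k=4: S(4,0) = 71.3980; S(4,1) = 61.2708; S(4,2) = 52.5800; S(4,3) = 45.1219; S(4,4) = 38.7217
Terminal payoffs V(N, i) = max(S_T - K, 0):
  V(4,0) = 23.198028; V(4,1) = 13.070779; V(4,2) = 4.380000; V(4,3) = 0.000000; V(4,4) = 0.000000
Backward induction: V(k, i) = exp(-r*dt) * [p * V(k+1, i) + (1-p) * V(k+1, i+1)].
  V(3,0) = exp(-r*dt) * [p*23.198028 + (1-p)*13.070779] = 18.002047
  V(3,1) = exp(-r*dt) * [p*13.070779 + (1-p)*4.380000] = 8.620486
  V(3,2) = exp(-r*dt) * [p*4.380000 + (1-p)*0.000000] = 2.139933
  V(3,3) = exp(-r*dt) * [p*0.000000 + (1-p)*0.000000] = 0.000000
  V(2,0) = exp(-r*dt) * [p*18.002047 + (1-p)*8.620486] = 13.193083
  V(2,1) = exp(-r*dt) * [p*8.620486 + (1-p)*2.139933] = 5.303414
  V(2,2) = exp(-r*dt) * [p*2.139933 + (1-p)*0.000000] = 1.045505
  V(1,0) = exp(-r*dt) * [p*13.193083 + (1-p)*5.303414] = 9.151330
  V(1,1) = exp(-r*dt) * [p*5.303414 + (1-p)*1.045505] = 3.124461
  V(0,0) = exp(-r*dt) * [p*9.151330 + (1-p)*3.124461] = 6.065036

Answer: Price = V(0,0) = 6.0650
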